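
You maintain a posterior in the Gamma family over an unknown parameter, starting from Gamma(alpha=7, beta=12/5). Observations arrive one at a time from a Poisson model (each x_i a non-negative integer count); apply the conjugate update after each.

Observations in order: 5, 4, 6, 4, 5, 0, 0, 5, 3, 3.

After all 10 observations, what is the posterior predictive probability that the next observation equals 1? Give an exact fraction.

400562467471699471095953278197178114866933137905737079691958899372099622666240/3320599637338792390138395679894516014416467501897914634827721048533021786850363

obs 1: x=5 → posterior Gamma(12, 17/5)
obs 2: x=4 → posterior Gamma(16, 22/5)
obs 3: x=6 → posterior Gamma(22, 27/5)
obs 4: x=4 → posterior Gamma(26, 32/5)
obs 5: x=5 → posterior Gamma(31, 37/5)
obs 6: x=0 → posterior Gamma(31, 42/5)
obs 7: x=0 → posterior Gamma(31, 47/5)
obs 8: x=5 → posterior Gamma(36, 52/5)
obs 9: x=3 → posterior Gamma(39, 57/5)
obs 10: x=3 → posterior Gamma(42, 62/5)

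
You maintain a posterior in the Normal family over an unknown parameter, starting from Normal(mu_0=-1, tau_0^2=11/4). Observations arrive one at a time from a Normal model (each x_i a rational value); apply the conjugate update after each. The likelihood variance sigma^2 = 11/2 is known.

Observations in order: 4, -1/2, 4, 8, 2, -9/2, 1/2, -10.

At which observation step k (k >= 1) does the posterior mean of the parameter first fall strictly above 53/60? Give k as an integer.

k = 3

obs 1: x=4 → posterior Normal(2/3, 11/6)
obs 2: x=-1/2 → posterior Normal(3/8, 11/8)
obs 3: x=4 → posterior Normal(11/10, 11/10)
obs 4: x=8 → posterior Normal(9/4, 11/12)
obs 5: x=2 → posterior Normal(31/14, 11/14)
obs 6: x=-9/2 → posterior Normal(11/8, 11/16)
obs 7: x=1/2 → posterior Normal(23/18, 11/18)
obs 8: x=-10 → posterior Normal(3/20, 11/20)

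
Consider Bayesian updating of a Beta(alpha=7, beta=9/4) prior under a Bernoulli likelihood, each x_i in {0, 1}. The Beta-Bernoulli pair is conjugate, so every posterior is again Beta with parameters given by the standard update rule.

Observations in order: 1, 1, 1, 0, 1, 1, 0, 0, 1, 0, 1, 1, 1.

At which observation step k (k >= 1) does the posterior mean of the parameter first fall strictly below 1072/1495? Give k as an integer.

k = 8

obs 1: x=1 → posterior Beta(8, 9/4)
obs 2: x=1 → posterior Beta(9, 9/4)
obs 3: x=1 → posterior Beta(10, 9/4)
obs 4: x=0 → posterior Beta(10, 13/4)
obs 5: x=1 → posterior Beta(11, 13/4)
obs 6: x=1 → posterior Beta(12, 13/4)
obs 7: x=0 → posterior Beta(12, 17/4)
obs 8: x=0 → posterior Beta(12, 21/4)
obs 9: x=1 → posterior Beta(13, 21/4)
obs 10: x=0 → posterior Beta(13, 25/4)
obs 11: x=1 → posterior Beta(14, 25/4)
obs 12: x=1 → posterior Beta(15, 25/4)
obs 13: x=1 → posterior Beta(16, 25/4)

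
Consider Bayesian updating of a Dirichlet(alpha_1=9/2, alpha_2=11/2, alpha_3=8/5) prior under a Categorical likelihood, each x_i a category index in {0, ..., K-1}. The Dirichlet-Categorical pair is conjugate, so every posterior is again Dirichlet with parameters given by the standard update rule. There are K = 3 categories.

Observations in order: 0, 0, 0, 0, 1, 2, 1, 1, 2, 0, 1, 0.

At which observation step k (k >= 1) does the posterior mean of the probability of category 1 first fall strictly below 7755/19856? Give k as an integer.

obs 1: x=0 → posterior Dirichlet(11/2, 11/2, 8/5)
obs 2: x=0 → posterior Dirichlet(13/2, 11/2, 8/5)
obs 3: x=0 → posterior Dirichlet(15/2, 11/2, 8/5)
obs 4: x=0 → posterior Dirichlet(17/2, 11/2, 8/5)
obs 5: x=1 → posterior Dirichlet(17/2, 13/2, 8/5)
obs 6: x=2 → posterior Dirichlet(17/2, 13/2, 13/5)
obs 7: x=1 → posterior Dirichlet(17/2, 15/2, 13/5)
obs 8: x=1 → posterior Dirichlet(17/2, 17/2, 13/5)
obs 9: x=2 → posterior Dirichlet(17/2, 17/2, 18/5)
obs 10: x=0 → posterior Dirichlet(19/2, 17/2, 18/5)
obs 11: x=1 → posterior Dirichlet(19/2, 19/2, 18/5)
obs 12: x=0 → posterior Dirichlet(21/2, 19/2, 18/5)

k = 3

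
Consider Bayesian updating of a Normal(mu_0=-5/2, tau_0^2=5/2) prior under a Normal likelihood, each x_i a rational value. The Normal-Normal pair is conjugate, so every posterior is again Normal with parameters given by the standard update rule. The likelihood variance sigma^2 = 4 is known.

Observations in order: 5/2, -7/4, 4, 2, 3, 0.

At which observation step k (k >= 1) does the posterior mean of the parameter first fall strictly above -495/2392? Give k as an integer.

k = 3

obs 1: x=5/2 → posterior Normal(-15/26, 20/13)
obs 2: x=-7/4 → posterior Normal(-65/72, 10/9)
obs 3: x=4 → posterior Normal(15/92, 20/23)
obs 4: x=2 → posterior Normal(55/112, 5/7)
obs 5: x=3 → posterior Normal(115/132, 20/33)
obs 6: x=0 → posterior Normal(115/152, 10/19)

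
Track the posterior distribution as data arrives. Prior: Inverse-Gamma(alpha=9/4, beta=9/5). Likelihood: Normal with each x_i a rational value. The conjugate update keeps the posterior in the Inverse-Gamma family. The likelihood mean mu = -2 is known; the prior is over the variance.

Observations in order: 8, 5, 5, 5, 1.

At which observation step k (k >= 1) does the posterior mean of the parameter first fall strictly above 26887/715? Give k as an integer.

k = 4

obs 1: x=8 → posterior Inverse-Gamma(11/4, 259/5)
obs 2: x=5 → posterior Inverse-Gamma(13/4, 763/10)
obs 3: x=5 → posterior Inverse-Gamma(15/4, 504/5)
obs 4: x=5 → posterior Inverse-Gamma(17/4, 1253/10)
obs 5: x=1 → posterior Inverse-Gamma(19/4, 649/5)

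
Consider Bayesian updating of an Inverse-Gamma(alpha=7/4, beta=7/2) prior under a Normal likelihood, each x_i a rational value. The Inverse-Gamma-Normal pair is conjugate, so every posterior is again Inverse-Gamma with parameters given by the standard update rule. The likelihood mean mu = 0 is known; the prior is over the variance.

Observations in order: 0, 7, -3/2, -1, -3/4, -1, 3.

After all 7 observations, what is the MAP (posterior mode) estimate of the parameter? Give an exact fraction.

1117/200

obs 1: x=0 → posterior Inverse-Gamma(9/4, 7/2)
obs 2: x=7 → posterior Inverse-Gamma(11/4, 28)
obs 3: x=-3/2 → posterior Inverse-Gamma(13/4, 233/8)
obs 4: x=-1 → posterior Inverse-Gamma(15/4, 237/8)
obs 5: x=-3/4 → posterior Inverse-Gamma(17/4, 957/32)
obs 6: x=-1 → posterior Inverse-Gamma(19/4, 973/32)
obs 7: x=3 → posterior Inverse-Gamma(21/4, 1117/32)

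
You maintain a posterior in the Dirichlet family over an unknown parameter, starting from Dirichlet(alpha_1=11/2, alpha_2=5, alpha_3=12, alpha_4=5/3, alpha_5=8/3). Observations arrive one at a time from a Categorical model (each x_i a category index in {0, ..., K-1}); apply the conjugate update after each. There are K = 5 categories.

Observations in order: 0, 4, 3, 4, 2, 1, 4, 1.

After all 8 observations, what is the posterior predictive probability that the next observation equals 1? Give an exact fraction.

obs 1: x=0 → posterior Dirichlet(13/2, 5, 12, 5/3, 8/3)
obs 2: x=4 → posterior Dirichlet(13/2, 5, 12, 5/3, 11/3)
obs 3: x=3 → posterior Dirichlet(13/2, 5, 12, 8/3, 11/3)
obs 4: x=4 → posterior Dirichlet(13/2, 5, 12, 8/3, 14/3)
obs 5: x=2 → posterior Dirichlet(13/2, 5, 13, 8/3, 14/3)
obs 6: x=1 → posterior Dirichlet(13/2, 6, 13, 8/3, 14/3)
obs 7: x=4 → posterior Dirichlet(13/2, 6, 13, 8/3, 17/3)
obs 8: x=1 → posterior Dirichlet(13/2, 7, 13, 8/3, 17/3)

42/209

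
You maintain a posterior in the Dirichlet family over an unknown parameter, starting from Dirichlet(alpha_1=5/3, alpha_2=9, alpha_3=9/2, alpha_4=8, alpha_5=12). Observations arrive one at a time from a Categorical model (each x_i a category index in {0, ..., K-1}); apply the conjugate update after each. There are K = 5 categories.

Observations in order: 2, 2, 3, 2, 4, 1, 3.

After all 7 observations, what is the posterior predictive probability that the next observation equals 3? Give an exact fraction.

60/253

obs 1: x=2 → posterior Dirichlet(5/3, 9, 11/2, 8, 12)
obs 2: x=2 → posterior Dirichlet(5/3, 9, 13/2, 8, 12)
obs 3: x=3 → posterior Dirichlet(5/3, 9, 13/2, 9, 12)
obs 4: x=2 → posterior Dirichlet(5/3, 9, 15/2, 9, 12)
obs 5: x=4 → posterior Dirichlet(5/3, 9, 15/2, 9, 13)
obs 6: x=1 → posterior Dirichlet(5/3, 10, 15/2, 9, 13)
obs 7: x=3 → posterior Dirichlet(5/3, 10, 15/2, 10, 13)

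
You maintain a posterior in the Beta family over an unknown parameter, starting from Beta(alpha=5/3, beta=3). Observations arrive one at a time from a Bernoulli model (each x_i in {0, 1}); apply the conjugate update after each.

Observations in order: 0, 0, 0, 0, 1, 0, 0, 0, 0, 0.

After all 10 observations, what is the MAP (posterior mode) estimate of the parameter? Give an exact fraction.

obs 1: x=0 → posterior Beta(5/3, 4)
obs 2: x=0 → posterior Beta(5/3, 5)
obs 3: x=0 → posterior Beta(5/3, 6)
obs 4: x=0 → posterior Beta(5/3, 7)
obs 5: x=1 → posterior Beta(8/3, 7)
obs 6: x=0 → posterior Beta(8/3, 8)
obs 7: x=0 → posterior Beta(8/3, 9)
obs 8: x=0 → posterior Beta(8/3, 10)
obs 9: x=0 → posterior Beta(8/3, 11)
obs 10: x=0 → posterior Beta(8/3, 12)

5/38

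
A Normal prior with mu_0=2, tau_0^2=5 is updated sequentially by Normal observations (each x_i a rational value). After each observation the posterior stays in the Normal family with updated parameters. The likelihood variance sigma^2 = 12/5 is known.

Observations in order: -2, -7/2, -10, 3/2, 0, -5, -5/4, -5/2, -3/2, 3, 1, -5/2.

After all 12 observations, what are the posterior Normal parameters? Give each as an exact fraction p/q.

mu_0=-2179/1248, tau_0^2=5/26

obs 1: x=-2 → posterior Normal(-26/37, 60/37)
obs 2: x=-7/2 → posterior Normal(-227/124, 30/31)
obs 3: x=-10 → posterior Normal(-727/174, 20/29)
obs 4: x=3/2 → posterior Normal(-163/56, 15/28)
obs 5: x=0 → posterior Normal(-326/137, 60/137)
obs 6: x=-5 → posterior Normal(-451/162, 10/27)
obs 7: x=-5/4 → posterior Normal(-1929/748, 60/187)
obs 8: x=-5/2 → posterior Normal(-2179/848, 15/53)
obs 9: x=-3/2 → posterior Normal(-2329/948, 20/79)
obs 10: x=3 → posterior Normal(-2029/1048, 30/131)
obs 11: x=1 → posterior Normal(-1929/1148, 60/287)
obs 12: x=-5/2 → posterior Normal(-2179/1248, 5/26)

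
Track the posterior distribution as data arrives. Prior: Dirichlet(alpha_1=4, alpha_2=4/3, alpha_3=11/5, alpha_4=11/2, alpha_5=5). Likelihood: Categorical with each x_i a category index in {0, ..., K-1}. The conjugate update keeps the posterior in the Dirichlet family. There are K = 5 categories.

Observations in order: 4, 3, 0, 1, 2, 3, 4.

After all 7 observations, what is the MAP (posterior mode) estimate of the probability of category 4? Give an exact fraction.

obs 1: x=4 → posterior Dirichlet(4, 4/3, 11/5, 11/2, 6)
obs 2: x=3 → posterior Dirichlet(4, 4/3, 11/5, 13/2, 6)
obs 3: x=0 → posterior Dirichlet(5, 4/3, 11/5, 13/2, 6)
obs 4: x=1 → posterior Dirichlet(5, 7/3, 11/5, 13/2, 6)
obs 5: x=2 → posterior Dirichlet(5, 7/3, 16/5, 13/2, 6)
obs 6: x=3 → posterior Dirichlet(5, 7/3, 16/5, 15/2, 6)
obs 7: x=4 → posterior Dirichlet(5, 7/3, 16/5, 15/2, 7)

180/601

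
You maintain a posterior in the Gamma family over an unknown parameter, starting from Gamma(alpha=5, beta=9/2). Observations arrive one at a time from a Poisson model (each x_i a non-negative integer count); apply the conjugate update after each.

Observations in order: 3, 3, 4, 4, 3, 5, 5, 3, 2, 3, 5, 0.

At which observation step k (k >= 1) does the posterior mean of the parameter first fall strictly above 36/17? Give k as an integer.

k = 4

obs 1: x=3 → posterior Gamma(8, 11/2)
obs 2: x=3 → posterior Gamma(11, 13/2)
obs 3: x=4 → posterior Gamma(15, 15/2)
obs 4: x=4 → posterior Gamma(19, 17/2)
obs 5: x=3 → posterior Gamma(22, 19/2)
obs 6: x=5 → posterior Gamma(27, 21/2)
obs 7: x=5 → posterior Gamma(32, 23/2)
obs 8: x=3 → posterior Gamma(35, 25/2)
obs 9: x=2 → posterior Gamma(37, 27/2)
obs 10: x=3 → posterior Gamma(40, 29/2)
obs 11: x=5 → posterior Gamma(45, 31/2)
obs 12: x=0 → posterior Gamma(45, 33/2)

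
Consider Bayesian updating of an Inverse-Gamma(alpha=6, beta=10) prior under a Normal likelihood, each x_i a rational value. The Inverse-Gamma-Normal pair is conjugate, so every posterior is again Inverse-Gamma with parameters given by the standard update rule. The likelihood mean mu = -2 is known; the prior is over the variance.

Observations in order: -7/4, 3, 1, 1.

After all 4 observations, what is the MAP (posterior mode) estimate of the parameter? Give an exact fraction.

obs 1: x=-7/4 → posterior Inverse-Gamma(13/2, 321/32)
obs 2: x=3 → posterior Inverse-Gamma(7, 721/32)
obs 3: x=1 → posterior Inverse-Gamma(15/2, 865/32)
obs 4: x=1 → posterior Inverse-Gamma(8, 1009/32)

1009/288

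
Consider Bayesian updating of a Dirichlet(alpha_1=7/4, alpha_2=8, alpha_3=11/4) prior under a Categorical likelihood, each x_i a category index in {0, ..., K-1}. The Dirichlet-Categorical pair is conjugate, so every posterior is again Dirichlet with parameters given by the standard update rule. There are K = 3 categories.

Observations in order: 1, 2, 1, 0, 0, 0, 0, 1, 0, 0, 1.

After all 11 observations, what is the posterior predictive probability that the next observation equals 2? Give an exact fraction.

obs 1: x=1 → posterior Dirichlet(7/4, 9, 11/4)
obs 2: x=2 → posterior Dirichlet(7/4, 9, 15/4)
obs 3: x=1 → posterior Dirichlet(7/4, 10, 15/4)
obs 4: x=0 → posterior Dirichlet(11/4, 10, 15/4)
obs 5: x=0 → posterior Dirichlet(15/4, 10, 15/4)
obs 6: x=0 → posterior Dirichlet(19/4, 10, 15/4)
obs 7: x=0 → posterior Dirichlet(23/4, 10, 15/4)
obs 8: x=1 → posterior Dirichlet(23/4, 11, 15/4)
obs 9: x=0 → posterior Dirichlet(27/4, 11, 15/4)
obs 10: x=0 → posterior Dirichlet(31/4, 11, 15/4)
obs 11: x=1 → posterior Dirichlet(31/4, 12, 15/4)

15/94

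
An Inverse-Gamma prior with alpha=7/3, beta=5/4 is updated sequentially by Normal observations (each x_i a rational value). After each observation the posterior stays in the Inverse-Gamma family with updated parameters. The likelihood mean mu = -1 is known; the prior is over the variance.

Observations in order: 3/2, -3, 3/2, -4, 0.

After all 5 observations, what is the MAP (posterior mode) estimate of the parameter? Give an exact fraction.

87/35

obs 1: x=3/2 → posterior Inverse-Gamma(17/6, 35/8)
obs 2: x=-3 → posterior Inverse-Gamma(10/3, 51/8)
obs 3: x=3/2 → posterior Inverse-Gamma(23/6, 19/2)
obs 4: x=-4 → posterior Inverse-Gamma(13/3, 14)
obs 5: x=0 → posterior Inverse-Gamma(29/6, 29/2)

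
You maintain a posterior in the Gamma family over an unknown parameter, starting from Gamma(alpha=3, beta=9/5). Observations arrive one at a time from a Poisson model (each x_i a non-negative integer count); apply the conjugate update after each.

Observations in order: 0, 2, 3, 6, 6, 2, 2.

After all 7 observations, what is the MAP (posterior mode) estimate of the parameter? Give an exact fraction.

115/44

obs 1: x=0 → posterior Gamma(3, 14/5)
obs 2: x=2 → posterior Gamma(5, 19/5)
obs 3: x=3 → posterior Gamma(8, 24/5)
obs 4: x=6 → posterior Gamma(14, 29/5)
obs 5: x=6 → posterior Gamma(20, 34/5)
obs 6: x=2 → posterior Gamma(22, 39/5)
obs 7: x=2 → posterior Gamma(24, 44/5)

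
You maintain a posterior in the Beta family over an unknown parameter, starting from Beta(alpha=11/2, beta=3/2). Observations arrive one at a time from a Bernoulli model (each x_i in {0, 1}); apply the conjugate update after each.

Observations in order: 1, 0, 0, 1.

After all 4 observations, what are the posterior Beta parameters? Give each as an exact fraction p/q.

obs 1: x=1 → posterior Beta(13/2, 3/2)
obs 2: x=0 → posterior Beta(13/2, 5/2)
obs 3: x=0 → posterior Beta(13/2, 7/2)
obs 4: x=1 → posterior Beta(15/2, 7/2)

alpha=15/2, beta=7/2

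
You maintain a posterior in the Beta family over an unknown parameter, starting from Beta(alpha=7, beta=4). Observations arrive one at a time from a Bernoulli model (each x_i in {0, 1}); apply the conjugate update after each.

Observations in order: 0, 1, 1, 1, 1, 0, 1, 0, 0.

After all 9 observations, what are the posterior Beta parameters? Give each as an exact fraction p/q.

alpha=12, beta=8

obs 1: x=0 → posterior Beta(7, 5)
obs 2: x=1 → posterior Beta(8, 5)
obs 3: x=1 → posterior Beta(9, 5)
obs 4: x=1 → posterior Beta(10, 5)
obs 5: x=1 → posterior Beta(11, 5)
obs 6: x=0 → posterior Beta(11, 6)
obs 7: x=1 → posterior Beta(12, 6)
obs 8: x=0 → posterior Beta(12, 7)
obs 9: x=0 → posterior Beta(12, 8)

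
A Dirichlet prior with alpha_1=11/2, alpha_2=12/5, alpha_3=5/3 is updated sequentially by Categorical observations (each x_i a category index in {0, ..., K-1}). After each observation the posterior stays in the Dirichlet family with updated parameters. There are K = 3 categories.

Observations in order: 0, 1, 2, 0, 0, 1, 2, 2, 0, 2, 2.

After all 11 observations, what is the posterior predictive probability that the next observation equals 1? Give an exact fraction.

obs 1: x=0 → posterior Dirichlet(13/2, 12/5, 5/3)
obs 2: x=1 → posterior Dirichlet(13/2, 17/5, 5/3)
obs 3: x=2 → posterior Dirichlet(13/2, 17/5, 8/3)
obs 4: x=0 → posterior Dirichlet(15/2, 17/5, 8/3)
obs 5: x=0 → posterior Dirichlet(17/2, 17/5, 8/3)
obs 6: x=1 → posterior Dirichlet(17/2, 22/5, 8/3)
obs 7: x=2 → posterior Dirichlet(17/2, 22/5, 11/3)
obs 8: x=2 → posterior Dirichlet(17/2, 22/5, 14/3)
obs 9: x=0 → posterior Dirichlet(19/2, 22/5, 14/3)
obs 10: x=2 → posterior Dirichlet(19/2, 22/5, 17/3)
obs 11: x=2 → posterior Dirichlet(19/2, 22/5, 20/3)

132/617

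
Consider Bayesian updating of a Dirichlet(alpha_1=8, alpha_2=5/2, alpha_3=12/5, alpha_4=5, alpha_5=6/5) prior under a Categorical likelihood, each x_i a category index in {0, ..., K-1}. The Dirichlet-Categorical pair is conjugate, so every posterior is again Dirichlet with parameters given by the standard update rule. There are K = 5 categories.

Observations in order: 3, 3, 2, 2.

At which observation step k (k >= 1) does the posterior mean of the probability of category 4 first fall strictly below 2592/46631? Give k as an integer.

k = 3

obs 1: x=3 → posterior Dirichlet(8, 5/2, 12/5, 6, 6/5)
obs 2: x=3 → posterior Dirichlet(8, 5/2, 12/5, 7, 6/5)
obs 3: x=2 → posterior Dirichlet(8, 5/2, 17/5, 7, 6/5)
obs 4: x=2 → posterior Dirichlet(8, 5/2, 22/5, 7, 6/5)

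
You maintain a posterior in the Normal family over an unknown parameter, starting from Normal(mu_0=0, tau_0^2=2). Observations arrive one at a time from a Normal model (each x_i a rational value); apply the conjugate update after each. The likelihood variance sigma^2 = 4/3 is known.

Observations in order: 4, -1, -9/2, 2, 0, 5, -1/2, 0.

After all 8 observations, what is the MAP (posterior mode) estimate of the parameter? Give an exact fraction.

obs 1: x=4 → posterior Normal(12/5, 4/5)
obs 2: x=-1 → posterior Normal(9/8, 1/2)
obs 3: x=-9/2 → posterior Normal(-9/22, 4/11)
obs 4: x=2 → posterior Normal(3/28, 2/7)
obs 5: x=0 → posterior Normal(3/34, 4/17)
obs 6: x=5 → posterior Normal(33/40, 1/5)
obs 7: x=-1/2 → posterior Normal(15/23, 4/23)
obs 8: x=0 → posterior Normal(15/26, 2/13)

15/26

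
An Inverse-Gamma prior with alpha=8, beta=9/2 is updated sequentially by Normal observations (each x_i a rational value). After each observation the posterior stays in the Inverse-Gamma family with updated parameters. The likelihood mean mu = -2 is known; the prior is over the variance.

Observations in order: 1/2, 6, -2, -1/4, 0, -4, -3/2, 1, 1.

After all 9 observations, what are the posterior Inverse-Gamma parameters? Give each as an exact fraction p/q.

obs 1: x=1/2 → posterior Inverse-Gamma(17/2, 61/8)
obs 2: x=6 → posterior Inverse-Gamma(9, 317/8)
obs 3: x=-2 → posterior Inverse-Gamma(19/2, 317/8)
obs 4: x=-1/4 → posterior Inverse-Gamma(10, 1317/32)
obs 5: x=0 → posterior Inverse-Gamma(21/2, 1381/32)
obs 6: x=-4 → posterior Inverse-Gamma(11, 1445/32)
obs 7: x=-3/2 → posterior Inverse-Gamma(23/2, 1449/32)
obs 8: x=1 → posterior Inverse-Gamma(12, 1593/32)
obs 9: x=1 → posterior Inverse-Gamma(25/2, 1737/32)

alpha=25/2, beta=1737/32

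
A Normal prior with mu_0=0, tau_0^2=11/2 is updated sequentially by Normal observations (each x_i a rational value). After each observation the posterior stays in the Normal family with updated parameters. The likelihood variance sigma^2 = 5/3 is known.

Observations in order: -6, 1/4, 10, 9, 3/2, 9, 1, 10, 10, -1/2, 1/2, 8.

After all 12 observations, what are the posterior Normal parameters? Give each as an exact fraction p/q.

mu_0=6963/1624, tau_0^2=55/406

obs 1: x=-6 → posterior Normal(-198/43, 55/43)
obs 2: x=1/4 → posterior Normal(-759/304, 55/76)
obs 3: x=10 → posterior Normal(561/436, 55/109)
obs 4: x=9 → posterior Normal(1749/568, 55/142)
obs 5: x=3/2 → posterior Normal(1947/700, 11/35)
obs 6: x=9 → posterior Normal(3135/832, 55/208)
obs 7: x=1 → posterior Normal(3267/964, 55/241)
obs 8: x=10 → posterior Normal(4587/1096, 55/274)
obs 9: x=10 → posterior Normal(5907/1228, 55/307)
obs 10: x=-1/2 → posterior Normal(5841/1360, 11/68)
obs 11: x=1/2 → posterior Normal(5907/1492, 55/373)
obs 12: x=8 → posterior Normal(6963/1624, 55/406)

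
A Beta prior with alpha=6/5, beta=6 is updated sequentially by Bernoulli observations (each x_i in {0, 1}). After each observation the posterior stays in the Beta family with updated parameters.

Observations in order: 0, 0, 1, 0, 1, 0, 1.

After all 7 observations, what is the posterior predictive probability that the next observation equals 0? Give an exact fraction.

obs 1: x=0 → posterior Beta(6/5, 7)
obs 2: x=0 → posterior Beta(6/5, 8)
obs 3: x=1 → posterior Beta(11/5, 8)
obs 4: x=0 → posterior Beta(11/5, 9)
obs 5: x=1 → posterior Beta(16/5, 9)
obs 6: x=0 → posterior Beta(16/5, 10)
obs 7: x=1 → posterior Beta(21/5, 10)

50/71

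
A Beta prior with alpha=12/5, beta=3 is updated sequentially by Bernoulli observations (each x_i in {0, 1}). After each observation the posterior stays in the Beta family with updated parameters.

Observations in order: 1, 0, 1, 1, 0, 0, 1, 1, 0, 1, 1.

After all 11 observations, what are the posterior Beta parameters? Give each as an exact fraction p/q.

alpha=47/5, beta=7

obs 1: x=1 → posterior Beta(17/5, 3)
obs 2: x=0 → posterior Beta(17/5, 4)
obs 3: x=1 → posterior Beta(22/5, 4)
obs 4: x=1 → posterior Beta(27/5, 4)
obs 5: x=0 → posterior Beta(27/5, 5)
obs 6: x=0 → posterior Beta(27/5, 6)
obs 7: x=1 → posterior Beta(32/5, 6)
obs 8: x=1 → posterior Beta(37/5, 6)
obs 9: x=0 → posterior Beta(37/5, 7)
obs 10: x=1 → posterior Beta(42/5, 7)
obs 11: x=1 → posterior Beta(47/5, 7)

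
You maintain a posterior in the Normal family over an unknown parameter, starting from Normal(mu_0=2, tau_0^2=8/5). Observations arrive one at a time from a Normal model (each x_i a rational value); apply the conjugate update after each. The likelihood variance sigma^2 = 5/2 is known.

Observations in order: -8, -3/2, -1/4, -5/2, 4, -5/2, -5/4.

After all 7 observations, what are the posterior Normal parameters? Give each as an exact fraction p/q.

obs 1: x=-8 → posterior Normal(-78/41, 40/41)
obs 2: x=-3/2 → posterior Normal(-34/19, 40/57)
obs 3: x=-1/4 → posterior Normal(-106/73, 40/73)
obs 4: x=-5/2 → posterior Normal(-146/89, 40/89)
obs 5: x=4 → posterior Normal(-82/105, 8/21)
obs 6: x=-5/2 → posterior Normal(-122/121, 40/121)
obs 7: x=-5/4 → posterior Normal(-142/137, 40/137)

mu_0=-142/137, tau_0^2=40/137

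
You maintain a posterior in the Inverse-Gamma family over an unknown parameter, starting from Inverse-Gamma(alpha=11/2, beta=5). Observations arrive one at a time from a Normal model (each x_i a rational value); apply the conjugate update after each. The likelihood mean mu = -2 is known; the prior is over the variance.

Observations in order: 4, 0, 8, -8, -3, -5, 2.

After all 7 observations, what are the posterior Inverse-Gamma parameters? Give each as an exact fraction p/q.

obs 1: x=4 → posterior Inverse-Gamma(6, 23)
obs 2: x=0 → posterior Inverse-Gamma(13/2, 25)
obs 3: x=8 → posterior Inverse-Gamma(7, 75)
obs 4: x=-8 → posterior Inverse-Gamma(15/2, 93)
obs 5: x=-3 → posterior Inverse-Gamma(8, 187/2)
obs 6: x=-5 → posterior Inverse-Gamma(17/2, 98)
obs 7: x=2 → posterior Inverse-Gamma(9, 106)

alpha=9, beta=106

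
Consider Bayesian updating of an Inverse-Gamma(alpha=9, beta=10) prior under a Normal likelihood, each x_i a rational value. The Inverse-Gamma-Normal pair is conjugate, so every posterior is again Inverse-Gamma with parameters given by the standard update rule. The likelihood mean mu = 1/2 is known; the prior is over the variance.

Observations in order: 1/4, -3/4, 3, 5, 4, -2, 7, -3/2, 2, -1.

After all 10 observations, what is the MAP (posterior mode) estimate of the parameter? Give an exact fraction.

obs 1: x=1/4 → posterior Inverse-Gamma(19/2, 321/32)
obs 2: x=-3/4 → posterior Inverse-Gamma(10, 173/16)
obs 3: x=3 → posterior Inverse-Gamma(21/2, 223/16)
obs 4: x=5 → posterior Inverse-Gamma(11, 385/16)
obs 5: x=4 → posterior Inverse-Gamma(23/2, 483/16)
obs 6: x=-2 → posterior Inverse-Gamma(12, 533/16)
obs 7: x=7 → posterior Inverse-Gamma(25/2, 871/16)
obs 8: x=-3/2 → posterior Inverse-Gamma(13, 903/16)
obs 9: x=2 → posterior Inverse-Gamma(27/2, 921/16)
obs 10: x=-1 → posterior Inverse-Gamma(14, 939/16)

313/80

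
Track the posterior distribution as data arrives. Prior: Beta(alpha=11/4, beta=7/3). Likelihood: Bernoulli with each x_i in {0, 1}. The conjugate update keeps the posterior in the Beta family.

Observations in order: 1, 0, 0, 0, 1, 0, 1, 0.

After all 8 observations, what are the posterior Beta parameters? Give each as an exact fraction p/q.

alpha=23/4, beta=22/3

obs 1: x=1 → posterior Beta(15/4, 7/3)
obs 2: x=0 → posterior Beta(15/4, 10/3)
obs 3: x=0 → posterior Beta(15/4, 13/3)
obs 4: x=0 → posterior Beta(15/4, 16/3)
obs 5: x=1 → posterior Beta(19/4, 16/3)
obs 6: x=0 → posterior Beta(19/4, 19/3)
obs 7: x=1 → posterior Beta(23/4, 19/3)
obs 8: x=0 → posterior Beta(23/4, 22/3)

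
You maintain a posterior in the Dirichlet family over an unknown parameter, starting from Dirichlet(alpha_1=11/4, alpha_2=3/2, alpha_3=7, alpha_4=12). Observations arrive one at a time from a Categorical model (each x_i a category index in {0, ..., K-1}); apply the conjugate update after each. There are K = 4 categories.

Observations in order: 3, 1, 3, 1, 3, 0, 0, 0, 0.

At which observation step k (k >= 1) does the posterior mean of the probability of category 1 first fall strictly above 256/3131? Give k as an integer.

k = 2

obs 1: x=3 → posterior Dirichlet(11/4, 3/2, 7, 13)
obs 2: x=1 → posterior Dirichlet(11/4, 5/2, 7, 13)
obs 3: x=3 → posterior Dirichlet(11/4, 5/2, 7, 14)
obs 4: x=1 → posterior Dirichlet(11/4, 7/2, 7, 14)
obs 5: x=3 → posterior Dirichlet(11/4, 7/2, 7, 15)
obs 6: x=0 → posterior Dirichlet(15/4, 7/2, 7, 15)
obs 7: x=0 → posterior Dirichlet(19/4, 7/2, 7, 15)
obs 8: x=0 → posterior Dirichlet(23/4, 7/2, 7, 15)
obs 9: x=0 → posterior Dirichlet(27/4, 7/2, 7, 15)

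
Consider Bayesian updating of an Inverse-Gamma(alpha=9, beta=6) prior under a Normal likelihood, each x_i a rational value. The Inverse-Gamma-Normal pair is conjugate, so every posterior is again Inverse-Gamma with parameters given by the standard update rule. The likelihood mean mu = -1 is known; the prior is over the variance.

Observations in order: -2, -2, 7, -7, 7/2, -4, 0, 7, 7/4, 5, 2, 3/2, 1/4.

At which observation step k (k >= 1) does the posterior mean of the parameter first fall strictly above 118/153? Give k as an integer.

obs 1: x=-2 → posterior Inverse-Gamma(19/2, 13/2)
obs 2: x=-2 → posterior Inverse-Gamma(10, 7)
obs 3: x=7 → posterior Inverse-Gamma(21/2, 39)
obs 4: x=-7 → posterior Inverse-Gamma(11, 57)
obs 5: x=7/2 → posterior Inverse-Gamma(23/2, 537/8)
obs 6: x=-4 → posterior Inverse-Gamma(12, 573/8)
obs 7: x=0 → posterior Inverse-Gamma(25/2, 577/8)
obs 8: x=7 → posterior Inverse-Gamma(13, 833/8)
obs 9: x=7/4 → posterior Inverse-Gamma(27/2, 3453/32)
obs 10: x=5 → posterior Inverse-Gamma(14, 4029/32)
obs 11: x=2 → posterior Inverse-Gamma(29/2, 4173/32)
obs 12: x=3/2 → posterior Inverse-Gamma(15, 4273/32)
obs 13: x=1/4 → posterior Inverse-Gamma(31/2, 2149/16)

k = 2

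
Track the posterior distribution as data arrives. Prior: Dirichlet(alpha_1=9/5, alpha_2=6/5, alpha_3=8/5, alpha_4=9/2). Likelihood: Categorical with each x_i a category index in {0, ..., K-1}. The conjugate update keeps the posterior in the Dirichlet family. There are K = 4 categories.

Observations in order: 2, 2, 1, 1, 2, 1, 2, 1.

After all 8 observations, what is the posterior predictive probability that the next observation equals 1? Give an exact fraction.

52/171

obs 1: x=2 → posterior Dirichlet(9/5, 6/5, 13/5, 9/2)
obs 2: x=2 → posterior Dirichlet(9/5, 6/5, 18/5, 9/2)
obs 3: x=1 → posterior Dirichlet(9/5, 11/5, 18/5, 9/2)
obs 4: x=1 → posterior Dirichlet(9/5, 16/5, 18/5, 9/2)
obs 5: x=2 → posterior Dirichlet(9/5, 16/5, 23/5, 9/2)
obs 6: x=1 → posterior Dirichlet(9/5, 21/5, 23/5, 9/2)
obs 7: x=2 → posterior Dirichlet(9/5, 21/5, 28/5, 9/2)
obs 8: x=1 → posterior Dirichlet(9/5, 26/5, 28/5, 9/2)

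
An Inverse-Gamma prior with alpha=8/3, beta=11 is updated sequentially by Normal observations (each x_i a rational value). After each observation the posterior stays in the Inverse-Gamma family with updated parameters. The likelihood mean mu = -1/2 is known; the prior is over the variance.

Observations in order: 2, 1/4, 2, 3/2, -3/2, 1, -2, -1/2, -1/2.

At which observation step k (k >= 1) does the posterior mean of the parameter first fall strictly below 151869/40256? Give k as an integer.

obs 1: x=2 → posterior Inverse-Gamma(19/6, 113/8)
obs 2: x=1/4 → posterior Inverse-Gamma(11/3, 461/32)
obs 3: x=2 → posterior Inverse-Gamma(25/6, 561/32)
obs 4: x=3/2 → posterior Inverse-Gamma(14/3, 625/32)
obs 5: x=-3/2 → posterior Inverse-Gamma(31/6, 641/32)
obs 6: x=1 → posterior Inverse-Gamma(17/3, 677/32)
obs 7: x=-2 → posterior Inverse-Gamma(37/6, 713/32)
obs 8: x=-1/2 → posterior Inverse-Gamma(20/3, 713/32)
obs 9: x=-1/2 → posterior Inverse-Gamma(43/6, 713/32)

k = 9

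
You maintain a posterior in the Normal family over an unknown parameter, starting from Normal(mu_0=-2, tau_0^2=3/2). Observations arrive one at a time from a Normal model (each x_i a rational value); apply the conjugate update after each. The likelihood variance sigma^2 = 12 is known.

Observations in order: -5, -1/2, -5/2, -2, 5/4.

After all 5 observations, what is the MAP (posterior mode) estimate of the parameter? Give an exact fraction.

obs 1: x=-5 → posterior Normal(-7/3, 4/3)
obs 2: x=-1/2 → posterior Normal(-43/20, 6/5)
obs 3: x=-5/2 → posterior Normal(-24/11, 12/11)
obs 4: x=-2 → posterior Normal(-13/6, 1)
obs 5: x=5/4 → posterior Normal(-99/52, 12/13)

-99/52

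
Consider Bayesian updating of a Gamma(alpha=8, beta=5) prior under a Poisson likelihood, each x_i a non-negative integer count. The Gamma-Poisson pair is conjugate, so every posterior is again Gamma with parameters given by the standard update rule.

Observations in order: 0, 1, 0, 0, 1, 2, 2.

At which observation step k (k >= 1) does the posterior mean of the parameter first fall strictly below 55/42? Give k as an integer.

obs 1: x=0 → posterior Gamma(8, 6)
obs 2: x=1 → posterior Gamma(9, 7)
obs 3: x=0 → posterior Gamma(9, 8)
obs 4: x=0 → posterior Gamma(9, 9)
obs 5: x=1 → posterior Gamma(10, 10)
obs 6: x=2 → posterior Gamma(12, 11)
obs 7: x=2 → posterior Gamma(14, 12)

k = 2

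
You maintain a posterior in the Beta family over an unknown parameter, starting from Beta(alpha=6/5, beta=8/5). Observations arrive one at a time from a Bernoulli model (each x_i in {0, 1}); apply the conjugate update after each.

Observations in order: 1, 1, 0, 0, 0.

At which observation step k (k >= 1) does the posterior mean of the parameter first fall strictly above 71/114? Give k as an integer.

obs 1: x=1 → posterior Beta(11/5, 8/5)
obs 2: x=1 → posterior Beta(16/5, 8/5)
obs 3: x=0 → posterior Beta(16/5, 13/5)
obs 4: x=0 → posterior Beta(16/5, 18/5)
obs 5: x=0 → posterior Beta(16/5, 23/5)

k = 2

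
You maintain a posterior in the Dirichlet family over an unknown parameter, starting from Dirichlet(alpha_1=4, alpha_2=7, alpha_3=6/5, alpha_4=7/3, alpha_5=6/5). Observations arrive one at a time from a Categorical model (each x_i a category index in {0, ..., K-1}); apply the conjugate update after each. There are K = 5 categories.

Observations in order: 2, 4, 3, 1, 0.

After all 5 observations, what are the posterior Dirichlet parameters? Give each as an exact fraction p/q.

alpha_1=5, alpha_2=8, alpha_3=11/5, alpha_4=10/3, alpha_5=11/5

obs 1: x=2 → posterior Dirichlet(4, 7, 11/5, 7/3, 6/5)
obs 2: x=4 → posterior Dirichlet(4, 7, 11/5, 7/3, 11/5)
obs 3: x=3 → posterior Dirichlet(4, 7, 11/5, 10/3, 11/5)
obs 4: x=1 → posterior Dirichlet(4, 8, 11/5, 10/3, 11/5)
obs 5: x=0 → posterior Dirichlet(5, 8, 11/5, 10/3, 11/5)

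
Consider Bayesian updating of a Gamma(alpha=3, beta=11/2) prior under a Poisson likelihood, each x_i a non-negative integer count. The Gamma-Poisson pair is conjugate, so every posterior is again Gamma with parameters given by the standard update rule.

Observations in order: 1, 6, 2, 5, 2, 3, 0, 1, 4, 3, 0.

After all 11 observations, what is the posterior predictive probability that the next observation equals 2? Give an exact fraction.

obs 1: x=1 → posterior Gamma(4, 13/2)
obs 2: x=6 → posterior Gamma(10, 15/2)
obs 3: x=2 → posterior Gamma(12, 17/2)
obs 4: x=5 → posterior Gamma(17, 19/2)
obs 5: x=2 → posterior Gamma(19, 21/2)
obs 6: x=3 → posterior Gamma(22, 23/2)
obs 7: x=0 → posterior Gamma(22, 25/2)
obs 8: x=1 → posterior Gamma(23, 27/2)
obs 9: x=4 → posterior Gamma(27, 29/2)
obs 10: x=3 → posterior Gamma(30, 31/2)
obs 11: x=0 → posterior Gamma(30, 33/2)

1336475913755936843819382896059637900231890035828/5142892125267165928638070826418697834014892578125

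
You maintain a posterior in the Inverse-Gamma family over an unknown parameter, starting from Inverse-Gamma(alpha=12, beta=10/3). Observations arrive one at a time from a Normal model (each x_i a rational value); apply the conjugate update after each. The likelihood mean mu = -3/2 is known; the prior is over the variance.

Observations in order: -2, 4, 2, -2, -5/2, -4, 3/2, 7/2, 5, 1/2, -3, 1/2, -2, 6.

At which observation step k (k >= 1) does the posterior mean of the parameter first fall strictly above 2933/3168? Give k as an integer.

obs 1: x=-2 → posterior Inverse-Gamma(25/2, 83/24)
obs 2: x=4 → posterior Inverse-Gamma(13, 223/12)
obs 3: x=2 → posterior Inverse-Gamma(27/2, 593/24)
obs 4: x=-2 → posterior Inverse-Gamma(14, 149/6)
obs 5: x=-5/2 → posterior Inverse-Gamma(29/2, 76/3)
obs 6: x=-4 → posterior Inverse-Gamma(15, 683/24)
obs 7: x=3/2 → posterior Inverse-Gamma(31/2, 791/24)
obs 8: x=7/2 → posterior Inverse-Gamma(16, 1091/24)
obs 9: x=5 → posterior Inverse-Gamma(33/2, 799/12)
obs 10: x=1/2 → posterior Inverse-Gamma(17, 823/12)
obs 11: x=-3 → posterior Inverse-Gamma(35/2, 1673/24)
obs 12: x=1/2 → posterior Inverse-Gamma(18, 1721/24)
obs 13: x=-2 → posterior Inverse-Gamma(37/2, 431/6)
obs 14: x=6 → posterior Inverse-Gamma(19, 2399/24)

k = 2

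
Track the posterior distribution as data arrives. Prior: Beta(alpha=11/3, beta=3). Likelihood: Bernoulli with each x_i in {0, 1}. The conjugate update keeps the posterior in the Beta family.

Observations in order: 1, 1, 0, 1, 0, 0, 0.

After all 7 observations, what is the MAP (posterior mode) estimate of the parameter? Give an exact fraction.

17/35

obs 1: x=1 → posterior Beta(14/3, 3)
obs 2: x=1 → posterior Beta(17/3, 3)
obs 3: x=0 → posterior Beta(17/3, 4)
obs 4: x=1 → posterior Beta(20/3, 4)
obs 5: x=0 → posterior Beta(20/3, 5)
obs 6: x=0 → posterior Beta(20/3, 6)
obs 7: x=0 → posterior Beta(20/3, 7)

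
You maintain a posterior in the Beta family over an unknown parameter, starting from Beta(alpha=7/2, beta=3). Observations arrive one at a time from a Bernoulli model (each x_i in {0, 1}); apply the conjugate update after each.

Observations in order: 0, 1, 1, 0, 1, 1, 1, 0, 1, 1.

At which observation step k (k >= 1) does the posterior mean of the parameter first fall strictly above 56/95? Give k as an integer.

k = 6

obs 1: x=0 → posterior Beta(7/2, 4)
obs 2: x=1 → posterior Beta(9/2, 4)
obs 3: x=1 → posterior Beta(11/2, 4)
obs 4: x=0 → posterior Beta(11/2, 5)
obs 5: x=1 → posterior Beta(13/2, 5)
obs 6: x=1 → posterior Beta(15/2, 5)
obs 7: x=1 → posterior Beta(17/2, 5)
obs 8: x=0 → posterior Beta(17/2, 6)
obs 9: x=1 → posterior Beta(19/2, 6)
obs 10: x=1 → posterior Beta(21/2, 6)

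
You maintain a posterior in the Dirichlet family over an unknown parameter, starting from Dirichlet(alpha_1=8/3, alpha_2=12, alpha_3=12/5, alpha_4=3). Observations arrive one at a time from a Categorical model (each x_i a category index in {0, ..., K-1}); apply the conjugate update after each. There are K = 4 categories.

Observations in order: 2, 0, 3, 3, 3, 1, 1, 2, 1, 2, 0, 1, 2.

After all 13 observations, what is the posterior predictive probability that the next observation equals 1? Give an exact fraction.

obs 1: x=2 → posterior Dirichlet(8/3, 12, 17/5, 3)
obs 2: x=0 → posterior Dirichlet(11/3, 12, 17/5, 3)
obs 3: x=3 → posterior Dirichlet(11/3, 12, 17/5, 4)
obs 4: x=3 → posterior Dirichlet(11/3, 12, 17/5, 5)
obs 5: x=3 → posterior Dirichlet(11/3, 12, 17/5, 6)
obs 6: x=1 → posterior Dirichlet(11/3, 13, 17/5, 6)
obs 7: x=1 → posterior Dirichlet(11/3, 14, 17/5, 6)
obs 8: x=2 → posterior Dirichlet(11/3, 14, 22/5, 6)
obs 9: x=1 → posterior Dirichlet(11/3, 15, 22/5, 6)
obs 10: x=2 → posterior Dirichlet(11/3, 15, 27/5, 6)
obs 11: x=0 → posterior Dirichlet(14/3, 15, 27/5, 6)
obs 12: x=1 → posterior Dirichlet(14/3, 16, 27/5, 6)
obs 13: x=2 → posterior Dirichlet(14/3, 16, 32/5, 6)

15/31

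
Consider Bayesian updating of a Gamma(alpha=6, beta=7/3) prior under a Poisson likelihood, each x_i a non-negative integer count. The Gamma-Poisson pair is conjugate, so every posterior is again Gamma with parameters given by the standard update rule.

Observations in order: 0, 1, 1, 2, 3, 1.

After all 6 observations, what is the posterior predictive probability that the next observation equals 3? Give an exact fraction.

5029141902923583984375/35683587486668736692224

obs 1: x=0 → posterior Gamma(6, 10/3)
obs 2: x=1 → posterior Gamma(7, 13/3)
obs 3: x=1 → posterior Gamma(8, 16/3)
obs 4: x=2 → posterior Gamma(10, 19/3)
obs 5: x=3 → posterior Gamma(13, 22/3)
obs 6: x=1 → posterior Gamma(14, 25/3)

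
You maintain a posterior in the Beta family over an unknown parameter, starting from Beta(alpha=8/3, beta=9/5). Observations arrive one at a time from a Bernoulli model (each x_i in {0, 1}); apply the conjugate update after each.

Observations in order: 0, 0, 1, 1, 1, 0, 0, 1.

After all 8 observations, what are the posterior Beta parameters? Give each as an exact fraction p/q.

alpha=20/3, beta=29/5

obs 1: x=0 → posterior Beta(8/3, 14/5)
obs 2: x=0 → posterior Beta(8/3, 19/5)
obs 3: x=1 → posterior Beta(11/3, 19/5)
obs 4: x=1 → posterior Beta(14/3, 19/5)
obs 5: x=1 → posterior Beta(17/3, 19/5)
obs 6: x=0 → posterior Beta(17/3, 24/5)
obs 7: x=0 → posterior Beta(17/3, 29/5)
obs 8: x=1 → posterior Beta(20/3, 29/5)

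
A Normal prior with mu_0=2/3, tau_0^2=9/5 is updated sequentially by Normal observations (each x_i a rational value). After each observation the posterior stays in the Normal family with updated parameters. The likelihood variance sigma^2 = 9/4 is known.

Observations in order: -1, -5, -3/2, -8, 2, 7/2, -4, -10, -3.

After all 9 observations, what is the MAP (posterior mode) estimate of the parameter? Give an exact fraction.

obs 1: x=-1 → posterior Normal(-2/27, 1)
obs 2: x=-5 → posterior Normal(-62/39, 9/13)
obs 3: x=-3/2 → posterior Normal(-80/51, 9/17)
obs 4: x=-8 → posterior Normal(-176/63, 3/7)
obs 5: x=2 → posterior Normal(-152/75, 9/25)
obs 6: x=7/2 → posterior Normal(-110/87, 9/29)
obs 7: x=-4 → posterior Normal(-158/99, 3/11)
obs 8: x=-10 → posterior Normal(-278/111, 9/37)
obs 9: x=-3 → posterior Normal(-314/123, 9/41)

-314/123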